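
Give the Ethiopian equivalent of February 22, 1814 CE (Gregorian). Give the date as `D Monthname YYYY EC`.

Both dates share Julian Day Number 2383662; in the Ethiopian calendar that is 16 Yekatit 1806 EC.

16 Yekatit 1806 EC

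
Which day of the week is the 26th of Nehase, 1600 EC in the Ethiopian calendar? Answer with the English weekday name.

In the Gregorian calendar this is 29 August 1608 (JDN 2308611).
Since JDN mod 7 = 4 (0 = Monday), the day is Friday.

Friday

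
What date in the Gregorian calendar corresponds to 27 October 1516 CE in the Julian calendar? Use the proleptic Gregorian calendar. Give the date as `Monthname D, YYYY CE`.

November 6, 1516 CE

At this point the Julian calendar is 10 days behind the Gregorian.
27 October 1516 Julian + 10 days → 6 November 1516 Gregorian.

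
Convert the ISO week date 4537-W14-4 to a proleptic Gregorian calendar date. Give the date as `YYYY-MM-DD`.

ISO week 1 of 4537 is the week containing the first Thursday of 4537.
Week 14, day 4 (Thursday) lands on 4537-04-04.

4537-04-04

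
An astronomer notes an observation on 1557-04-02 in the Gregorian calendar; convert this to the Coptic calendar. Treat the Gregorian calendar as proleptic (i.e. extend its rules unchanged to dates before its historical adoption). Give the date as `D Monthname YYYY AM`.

Both dates share Julian Day Number 2289834; in the Coptic calendar that is 27 Paremhat 1273 AM.

27 Paremhat 1273 AM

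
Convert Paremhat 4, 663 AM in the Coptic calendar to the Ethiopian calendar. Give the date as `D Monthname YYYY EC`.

The source date corresponds to 5 March 947 in the proleptic Gregorian calendar (JDN 2067008).
That day falls on 4 Megabit 939 EC in the Ethiopian calendar.

4 Megabit 939 EC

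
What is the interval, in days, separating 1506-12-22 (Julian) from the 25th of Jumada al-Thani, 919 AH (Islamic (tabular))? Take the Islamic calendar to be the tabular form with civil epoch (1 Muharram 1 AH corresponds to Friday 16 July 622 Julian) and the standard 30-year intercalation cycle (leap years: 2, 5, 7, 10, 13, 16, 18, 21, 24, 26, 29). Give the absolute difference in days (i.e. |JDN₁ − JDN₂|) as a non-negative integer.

2441

First date → JDN 2271480; second date → JDN 2273921.
The interval is |2271480 − 2273921| = 2441 days.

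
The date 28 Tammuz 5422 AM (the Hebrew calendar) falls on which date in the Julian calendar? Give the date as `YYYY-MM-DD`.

Julian Day Number of the source date = 2328289.
Converting JDN 2328289 to the Julian calendar gives 5 July 1662 CE.

1662-07-05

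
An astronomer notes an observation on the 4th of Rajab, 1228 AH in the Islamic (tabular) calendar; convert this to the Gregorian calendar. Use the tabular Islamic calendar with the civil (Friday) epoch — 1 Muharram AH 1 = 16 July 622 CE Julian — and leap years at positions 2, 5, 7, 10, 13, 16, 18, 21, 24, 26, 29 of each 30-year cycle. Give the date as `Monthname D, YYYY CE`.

Both dates share Julian Day Number 2383428; in the Gregorian calendar that is 3 July 1813 CE.

July 3, 1813 CE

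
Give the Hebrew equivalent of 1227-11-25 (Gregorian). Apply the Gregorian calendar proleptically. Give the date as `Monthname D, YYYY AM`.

Both dates share Julian Day Number 2169541; in the Hebrew calendar that is 7 Kislev 4988 AM.

Kislev 7, 4988 AM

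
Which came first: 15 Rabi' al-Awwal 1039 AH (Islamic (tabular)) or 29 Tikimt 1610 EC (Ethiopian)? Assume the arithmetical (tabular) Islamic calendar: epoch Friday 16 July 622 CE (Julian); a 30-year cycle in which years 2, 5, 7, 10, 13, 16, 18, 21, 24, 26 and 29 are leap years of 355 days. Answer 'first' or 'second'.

second

The two dates have Julian Day Numbers 2316346 and 2311966 respectively.
Since 2311966 < 2316346, the second date comes first.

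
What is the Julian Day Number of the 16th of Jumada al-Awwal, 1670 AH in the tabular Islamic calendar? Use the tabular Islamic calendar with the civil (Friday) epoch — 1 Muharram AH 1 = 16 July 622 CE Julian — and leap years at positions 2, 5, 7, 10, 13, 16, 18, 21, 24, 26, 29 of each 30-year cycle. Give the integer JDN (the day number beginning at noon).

Equivalently 19 March 2242 (Gregorian).
JDN 2451545 is 1 January 2000 CE (Gregorian); the target day is +88466 days from there, so JDN = 2540011.

2540011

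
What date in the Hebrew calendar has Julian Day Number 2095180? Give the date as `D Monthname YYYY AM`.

JDN 2095180 is 22 April 1024 in the proleptic Gregorian calendar.
In the Hebrew calendar that day is 4 Iyar 4784 AM.

4 Iyar 4784 AM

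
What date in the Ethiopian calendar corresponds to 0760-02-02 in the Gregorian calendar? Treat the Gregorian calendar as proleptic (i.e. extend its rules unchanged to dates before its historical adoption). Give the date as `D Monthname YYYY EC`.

3 Yekatit 752 EC

Julian Day Number of the source date = 1998676.
Converting JDN 1998676 to the Ethiopian calendar gives 3 Yekatit 752 EC.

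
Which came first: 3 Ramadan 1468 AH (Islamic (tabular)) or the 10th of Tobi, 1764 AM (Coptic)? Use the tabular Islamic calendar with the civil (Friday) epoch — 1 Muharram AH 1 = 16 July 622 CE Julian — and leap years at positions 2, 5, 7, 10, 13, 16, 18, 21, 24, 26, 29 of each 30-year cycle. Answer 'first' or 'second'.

Converting both to JDN: 2468534 vs 2469095; the smaller is the first.

first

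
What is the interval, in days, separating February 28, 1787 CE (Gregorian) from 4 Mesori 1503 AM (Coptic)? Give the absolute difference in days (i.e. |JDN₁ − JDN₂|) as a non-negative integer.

161

JDN of the first date = 2373807.
JDN of the second date = 2373968.
|2373968 − 2373807| = 161.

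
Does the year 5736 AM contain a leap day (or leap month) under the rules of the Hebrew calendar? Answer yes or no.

yes

Hebrew year 5736 is year 17 of its 19-year Metonic cycle; leap years are at positions 3, 6, 8, 11, 14, 17, 19, so it is a leap year (13 months).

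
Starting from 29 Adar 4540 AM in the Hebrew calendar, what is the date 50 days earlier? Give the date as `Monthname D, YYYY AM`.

Shevat 9, 4540 AM

Counting 50 days back from JDN 2006022 reaches JDN 2005972, which is Shevat 9, 4540 AM.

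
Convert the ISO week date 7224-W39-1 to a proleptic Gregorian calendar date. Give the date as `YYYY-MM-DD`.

7224-09-23

ISO week 1 of 7224 is the week containing the first Thursday of 7224.
Week 39, day 1 (Monday) lands on 7224-09-23.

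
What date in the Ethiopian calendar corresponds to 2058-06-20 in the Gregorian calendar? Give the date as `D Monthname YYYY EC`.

13 Sene 2050 EC

Both dates share Julian Day Number 2472900; in the Ethiopian calendar that is 13 Sene 2050 EC.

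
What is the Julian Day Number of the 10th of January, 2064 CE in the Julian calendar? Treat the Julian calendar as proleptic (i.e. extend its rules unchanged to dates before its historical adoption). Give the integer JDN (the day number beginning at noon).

2474943

In the Gregorian calendar the same day is 23 January 2064.
JDN 2299161 is 15 October 1582 CE (Gregorian); the target day is +175782 days from there, so JDN = 2474943.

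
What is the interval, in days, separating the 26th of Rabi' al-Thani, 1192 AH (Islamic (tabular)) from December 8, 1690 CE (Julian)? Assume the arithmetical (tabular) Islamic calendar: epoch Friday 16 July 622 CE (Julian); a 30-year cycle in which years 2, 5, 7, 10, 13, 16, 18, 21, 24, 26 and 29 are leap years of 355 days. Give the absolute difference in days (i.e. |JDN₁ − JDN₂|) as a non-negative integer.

31933

First date → JDN 2370605; second date → JDN 2338672.
The interval is |2370605 − 2338672| = 31933 days.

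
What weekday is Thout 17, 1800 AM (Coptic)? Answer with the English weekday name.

Tuesday

In the Gregorian calendar this is 28 September 2083 (JDN 2482131).
Since JDN mod 7 = 1 (0 = Monday), the day is Tuesday.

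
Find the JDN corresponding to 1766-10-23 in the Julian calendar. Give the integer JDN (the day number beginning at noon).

Equivalently 3 November 1766 (Gregorian).
JDN 2400001 is 17 November 1858 CE (Gregorian), MJD 0; the target day is −33616 days from there, so JDN = 2366385.

2366385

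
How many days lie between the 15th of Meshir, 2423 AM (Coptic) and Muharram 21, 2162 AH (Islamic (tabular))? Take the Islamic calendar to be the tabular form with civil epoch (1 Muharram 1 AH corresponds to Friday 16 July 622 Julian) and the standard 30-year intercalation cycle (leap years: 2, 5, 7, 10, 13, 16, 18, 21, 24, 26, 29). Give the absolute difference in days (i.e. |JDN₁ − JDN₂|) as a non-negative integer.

First date → JDN 2709829; second date → JDN 2714246.
The interval is |2709829 − 2714246| = 4417 days.

4417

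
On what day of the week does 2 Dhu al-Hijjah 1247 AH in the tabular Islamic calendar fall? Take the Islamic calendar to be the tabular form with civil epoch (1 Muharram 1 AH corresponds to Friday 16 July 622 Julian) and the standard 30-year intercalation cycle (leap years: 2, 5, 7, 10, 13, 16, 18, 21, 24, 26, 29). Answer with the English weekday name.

This is JDN 2390307 (3 May 1832 Gregorian).
JDN 2390307 mod 7 = 3, and JDN 0 was a Monday, so this is a Thursday.

Thursday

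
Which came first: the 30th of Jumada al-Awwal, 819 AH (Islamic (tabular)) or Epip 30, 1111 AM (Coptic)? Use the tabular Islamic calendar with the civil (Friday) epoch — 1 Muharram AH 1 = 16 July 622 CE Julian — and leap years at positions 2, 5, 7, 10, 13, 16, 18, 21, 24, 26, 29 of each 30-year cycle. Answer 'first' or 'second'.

Converting both to JDN: 2238459 vs 2230786; the smaller is the second.

second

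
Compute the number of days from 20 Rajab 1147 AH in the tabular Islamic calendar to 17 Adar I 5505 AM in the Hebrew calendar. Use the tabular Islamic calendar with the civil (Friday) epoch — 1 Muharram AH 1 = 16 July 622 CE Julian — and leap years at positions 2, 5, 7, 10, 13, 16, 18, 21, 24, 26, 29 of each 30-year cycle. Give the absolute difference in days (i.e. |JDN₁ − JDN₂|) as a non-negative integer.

3718

JDN of the first date = 2354740.
JDN of the second date = 2358458.
|2358458 − 2354740| = 3718.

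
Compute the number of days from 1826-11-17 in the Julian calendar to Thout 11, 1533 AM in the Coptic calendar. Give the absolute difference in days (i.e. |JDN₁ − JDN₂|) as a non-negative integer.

JDN of the first date = 2388325.
JDN of the second date = 2384603.
|2384603 − 2388325| = 3722.

3722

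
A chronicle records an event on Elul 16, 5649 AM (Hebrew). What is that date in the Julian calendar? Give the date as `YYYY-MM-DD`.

1889-08-31

The source date corresponds to 12 September 1889 in the Gregorian calendar (JDN 2411258).
That day falls on 31 August 1889 CE in the Julian calendar.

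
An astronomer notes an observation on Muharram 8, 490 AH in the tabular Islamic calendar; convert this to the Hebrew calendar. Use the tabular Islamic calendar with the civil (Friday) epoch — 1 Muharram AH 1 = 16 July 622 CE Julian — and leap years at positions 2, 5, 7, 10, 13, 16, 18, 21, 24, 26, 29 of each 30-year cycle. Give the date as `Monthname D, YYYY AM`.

Tevet 8, 4857 AM

Both dates share Julian Day Number 2121732; in the Hebrew calendar that is 8 Tevet 4857 AM.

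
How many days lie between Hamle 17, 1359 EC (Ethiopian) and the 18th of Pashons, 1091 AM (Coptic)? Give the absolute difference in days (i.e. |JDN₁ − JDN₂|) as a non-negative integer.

First date → JDN 2220546; second date → JDN 2223409.
The interval is |2220546 − 2223409| = 2863 days.

2863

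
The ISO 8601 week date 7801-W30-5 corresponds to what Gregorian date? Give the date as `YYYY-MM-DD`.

7801-07-24

ISO week 1 of 7801 is the week containing the first Thursday of 7801.
Week 30, day 5 (Friday) lands on 7801-07-24.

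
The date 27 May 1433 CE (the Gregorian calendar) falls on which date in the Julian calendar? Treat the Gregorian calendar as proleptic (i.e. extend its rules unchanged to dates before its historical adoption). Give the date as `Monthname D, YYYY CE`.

May 18, 1433 CE

For dates in this range the Gregorian date is 9 days ahead of the Julian.
27 May 1433 Gregorian − 9 days → 18 May 1433 Julian.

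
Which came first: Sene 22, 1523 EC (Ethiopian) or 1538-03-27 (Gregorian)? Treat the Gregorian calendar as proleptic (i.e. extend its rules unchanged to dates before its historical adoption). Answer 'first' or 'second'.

Converting both to JDN: 2280422 vs 2282888; the smaller is the first.

first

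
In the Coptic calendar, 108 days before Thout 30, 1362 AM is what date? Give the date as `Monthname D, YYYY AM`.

Paoni 17, 1361 AM

JDN of Thout 30, 1362 AM = 2322164.
2322164 − 108 = 2322056.
JDN 2322056 in the Coptic calendar is Paoni 17, 1361 AM.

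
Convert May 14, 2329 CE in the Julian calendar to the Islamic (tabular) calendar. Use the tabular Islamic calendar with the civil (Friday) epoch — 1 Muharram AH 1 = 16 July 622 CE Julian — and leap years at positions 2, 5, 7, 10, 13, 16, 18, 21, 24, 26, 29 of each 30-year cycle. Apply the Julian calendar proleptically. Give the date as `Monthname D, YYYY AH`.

Julian Day Number of the source date = 2571859.
Converting JDN 2571859 to the tabular Islamic calendar gives 30 Rabi' al-Awwal 1760 AH.

Rabi' al-Awwal 30, 1760 AH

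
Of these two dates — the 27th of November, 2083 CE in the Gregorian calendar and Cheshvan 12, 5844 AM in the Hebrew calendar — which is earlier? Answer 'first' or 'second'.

second

The two dates have Julian Day Numbers 2482191 and 2482157 respectively.
Since 2482157 < 2482191, the second date comes first.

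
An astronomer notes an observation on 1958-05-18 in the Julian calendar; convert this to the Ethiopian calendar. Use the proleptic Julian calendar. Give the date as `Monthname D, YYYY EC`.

Ginbot 23, 1950 EC

Julian Day Number of the source date = 2436355.
Converting JDN 2436355 to the Ethiopian calendar gives 23 Ginbot 1950 EC.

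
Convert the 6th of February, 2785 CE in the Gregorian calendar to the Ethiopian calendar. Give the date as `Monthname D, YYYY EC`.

Julian Day Number of the source date = 2738297.
Converting JDN 2738297 to the Ethiopian calendar gives 23 Tir 2777 EC.

Tir 23, 2777 EC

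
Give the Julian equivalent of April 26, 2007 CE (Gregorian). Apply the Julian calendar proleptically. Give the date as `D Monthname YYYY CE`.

13 April 2007 CE

For dates in this range the Gregorian date is 13 days ahead of the Julian.
26 April 2007 Gregorian − 13 days → 13 April 2007 Julian.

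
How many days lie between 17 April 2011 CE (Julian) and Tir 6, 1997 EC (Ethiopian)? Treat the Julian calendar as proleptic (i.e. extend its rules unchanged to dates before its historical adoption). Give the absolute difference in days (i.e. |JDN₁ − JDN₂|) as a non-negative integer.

First date → JDN 2455682; second date → JDN 2453385.
The interval is |2455682 − 2453385| = 2297 days.

2297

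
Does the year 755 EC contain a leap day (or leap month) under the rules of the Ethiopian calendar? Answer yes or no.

yes

755 mod 4 = 3; in the Ethiopian calendar a year is leap when year mod 4 = 3, so it is a leap year.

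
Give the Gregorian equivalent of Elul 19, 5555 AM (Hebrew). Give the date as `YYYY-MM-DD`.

1795-09-03

Julian Day Number of the source date = 2376916.
Converting JDN 2376916 to the Gregorian calendar gives 3 September 1795 CE.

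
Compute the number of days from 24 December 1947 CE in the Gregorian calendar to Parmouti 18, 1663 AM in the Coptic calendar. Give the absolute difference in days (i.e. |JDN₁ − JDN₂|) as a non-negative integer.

242

JDN of the first date = 2432544.
JDN of the second date = 2432302.
|2432302 − 2432544| = 242.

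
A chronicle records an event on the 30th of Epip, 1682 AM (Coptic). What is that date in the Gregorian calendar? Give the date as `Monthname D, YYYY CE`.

Julian Day Number of the source date = 2439344.
Converting JDN 2439344 to the Gregorian calendar gives 6 August 1966 CE.

August 6, 1966 CE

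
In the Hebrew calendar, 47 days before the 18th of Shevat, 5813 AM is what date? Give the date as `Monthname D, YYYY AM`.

Kislev 30, 5813 AM

JDN of the 18th of Shevat, 5813 AM = 2470940.
2470940 − 47 = 2470893.
JDN 2470893 in the Hebrew calendar is Kislev 30, 5813 AM.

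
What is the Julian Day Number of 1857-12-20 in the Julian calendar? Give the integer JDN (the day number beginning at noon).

2399681

Equivalently 1 January 1858 (Gregorian).
JDN 2299161 is 15 October 1582 CE (Gregorian); the target day is +100520 days from there, so JDN = 2399681.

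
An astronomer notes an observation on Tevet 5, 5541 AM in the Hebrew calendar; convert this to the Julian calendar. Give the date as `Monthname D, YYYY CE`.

December 22, 1780 CE

Both dates share Julian Day Number 2371559; in the Julian calendar that is 22 December 1780 CE.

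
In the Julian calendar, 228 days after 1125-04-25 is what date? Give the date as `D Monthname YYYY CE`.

9 December 1125 CE

JDN of 1125-04-25 = 2132079.
2132079 + 228 = 2132307.
JDN 2132307 in the Julian calendar is 9 December 1125 CE.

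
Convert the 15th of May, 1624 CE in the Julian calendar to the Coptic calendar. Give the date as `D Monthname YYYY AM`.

Both dates share Julian Day Number 2314359; in the Coptic calendar that is 20 Pashons 1340 AM.

20 Pashons 1340 AM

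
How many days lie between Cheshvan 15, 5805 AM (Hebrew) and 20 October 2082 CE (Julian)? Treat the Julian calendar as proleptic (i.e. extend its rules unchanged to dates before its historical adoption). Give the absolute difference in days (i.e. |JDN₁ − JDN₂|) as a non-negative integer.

JDN of the first date = 2467925.
JDN of the second date = 2481801.
|2481801 − 2467925| = 13876.

13876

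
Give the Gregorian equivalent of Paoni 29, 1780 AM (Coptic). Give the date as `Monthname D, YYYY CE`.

July 6, 2064 CE

Both dates share Julian Day Number 2475108; in the Gregorian calendar that is 6 July 2064 CE.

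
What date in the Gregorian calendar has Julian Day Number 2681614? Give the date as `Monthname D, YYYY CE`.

November 28, 2629 CE

JDN 2451545 is 1 Jan 2000; 2681614 is +230069 days from there.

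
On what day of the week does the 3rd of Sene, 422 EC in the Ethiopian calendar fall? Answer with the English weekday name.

Wednesday

In the proleptic Gregorian calendar this is 29 May 430 (JDN 1878263).
Since JDN mod 7 = 2 (0 = Monday), the day is Wednesday.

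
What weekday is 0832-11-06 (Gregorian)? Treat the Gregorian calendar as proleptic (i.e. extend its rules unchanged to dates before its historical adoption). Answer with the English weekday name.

JDN 2025252 mod 7 = 5, and JDN 0 was a Monday, so this is a Saturday.

Saturday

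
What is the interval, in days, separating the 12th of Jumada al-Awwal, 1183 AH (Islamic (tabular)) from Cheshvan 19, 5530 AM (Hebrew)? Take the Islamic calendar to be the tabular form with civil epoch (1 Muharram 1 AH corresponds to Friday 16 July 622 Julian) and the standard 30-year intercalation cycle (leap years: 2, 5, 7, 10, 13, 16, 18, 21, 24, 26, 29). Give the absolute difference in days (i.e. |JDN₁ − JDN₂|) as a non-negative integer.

67

First date → JDN 2367430; second date → JDN 2367497.
The interval is |2367430 − 2367497| = 67 days.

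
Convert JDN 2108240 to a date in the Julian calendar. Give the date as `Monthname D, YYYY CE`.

January 18, 1060 CE

The proleptic Gregorian equivalent of JDN 2108240 is 24 January 1060.
In the Julian calendar that day is January 18, 1060 CE.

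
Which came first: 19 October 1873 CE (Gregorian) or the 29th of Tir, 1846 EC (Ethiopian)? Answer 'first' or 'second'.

First date → JDN 2405451; second date → JDN 2398255.
JDN 2398255 < JDN 2405451, so the second date is earlier.

second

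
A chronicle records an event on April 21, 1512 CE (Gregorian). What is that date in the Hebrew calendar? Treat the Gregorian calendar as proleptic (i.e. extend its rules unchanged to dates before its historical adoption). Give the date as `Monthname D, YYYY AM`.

Julian Day Number of the source date = 2273417.
Converting JDN 2273417 to the Hebrew calendar gives 25 Nisan 5272 AM.

Nisan 25, 5272 AM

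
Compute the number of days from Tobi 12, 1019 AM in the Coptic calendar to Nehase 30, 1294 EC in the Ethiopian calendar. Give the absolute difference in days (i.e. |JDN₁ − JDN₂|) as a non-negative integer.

137

JDN of the first date = 2196985.
JDN of the second date = 2196848.
|2196848 − 2196985| = 137.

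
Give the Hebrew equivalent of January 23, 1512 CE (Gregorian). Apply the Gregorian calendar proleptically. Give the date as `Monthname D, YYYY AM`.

Tevet 24, 5272 AM

Both dates share Julian Day Number 2273328; in the Hebrew calendar that is 24 Tevet 5272 AM.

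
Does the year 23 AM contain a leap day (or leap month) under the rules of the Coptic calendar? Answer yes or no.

23 mod 4 = 3; in the Coptic calendar a year is leap when year mod 4 = 3, so it is a leap year.

yes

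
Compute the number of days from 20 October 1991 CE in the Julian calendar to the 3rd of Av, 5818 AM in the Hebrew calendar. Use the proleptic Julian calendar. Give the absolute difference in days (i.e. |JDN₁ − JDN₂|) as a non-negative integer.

First date → JDN 2448563; second date → JDN 2472934.
The interval is |2448563 − 2472934| = 24371 days.

24371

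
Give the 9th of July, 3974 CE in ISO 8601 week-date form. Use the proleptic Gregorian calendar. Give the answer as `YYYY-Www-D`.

The weekday is Tuesday (ISO weekday 2).
That Tuesday belongs to ISO week 28 of ISO year 3974.

3974-W28-2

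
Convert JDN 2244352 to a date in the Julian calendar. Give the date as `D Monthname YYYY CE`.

The proleptic Gregorian equivalent of JDN 2244352 is 22 September 1432.
In the Julian calendar that day is 13 September 1432 CE.

13 September 1432 CE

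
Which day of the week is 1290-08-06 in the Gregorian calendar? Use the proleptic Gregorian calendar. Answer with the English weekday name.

JDN 2192441 mod 7 = 6, and JDN 0 was a Monday, so this is a Sunday.

Sunday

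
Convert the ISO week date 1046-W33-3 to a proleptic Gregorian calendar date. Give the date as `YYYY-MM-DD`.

1046-08-12

ISO week 1 of 1046 is the week containing the first Thursday of 1046.
Week 33, day 3 (Wednesday) lands on 1046-08-12.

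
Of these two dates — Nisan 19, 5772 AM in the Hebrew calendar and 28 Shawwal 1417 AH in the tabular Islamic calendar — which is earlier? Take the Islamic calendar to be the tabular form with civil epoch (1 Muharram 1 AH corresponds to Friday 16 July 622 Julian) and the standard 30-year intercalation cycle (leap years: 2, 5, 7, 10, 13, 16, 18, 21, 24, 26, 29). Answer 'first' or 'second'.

The two dates have Julian Day Numbers 2456029 and 2450516 respectively.
Since 2450516 < 2456029, the second date comes first.

second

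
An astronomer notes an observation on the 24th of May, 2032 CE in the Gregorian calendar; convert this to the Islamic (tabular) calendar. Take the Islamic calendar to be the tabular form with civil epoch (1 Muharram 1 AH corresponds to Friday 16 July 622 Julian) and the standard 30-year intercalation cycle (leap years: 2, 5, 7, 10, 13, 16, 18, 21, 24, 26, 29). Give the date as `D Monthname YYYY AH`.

13 Safar 1454 AH

Julian Day Number of the source date = 2463377.
Converting JDN 2463377 to the tabular Islamic calendar gives 13 Safar 1454 AH.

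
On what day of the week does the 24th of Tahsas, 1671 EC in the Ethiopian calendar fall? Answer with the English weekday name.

Friday

Equivalently 30 December 1678 Gregorian, JDN 2334301.
Since JDN mod 7 = 4 (0 = Monday), the day is Friday.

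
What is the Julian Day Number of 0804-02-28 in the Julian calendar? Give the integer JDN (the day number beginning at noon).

Equivalently 3 March 804 (proleptic Gregorian).
JDN 2299161 is 15 October 1582 CE (Gregorian); the target day is −284384 days from there, so JDN = 2014777.

2014777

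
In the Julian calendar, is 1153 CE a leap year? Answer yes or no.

no

1153 mod 4 = 1, so it is a common year in the Julian calendar.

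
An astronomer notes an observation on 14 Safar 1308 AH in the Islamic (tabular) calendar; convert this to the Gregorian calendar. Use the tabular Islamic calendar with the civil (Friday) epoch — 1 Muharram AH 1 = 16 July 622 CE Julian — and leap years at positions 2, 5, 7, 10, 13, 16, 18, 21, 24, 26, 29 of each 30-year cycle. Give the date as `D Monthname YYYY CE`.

29 September 1890 CE

Both dates share Julian Day Number 2411640; in the Gregorian calendar that is 29 September 1890 CE.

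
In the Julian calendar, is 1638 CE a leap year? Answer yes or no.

1638 mod 4 = 2, so it is a common year in the Julian calendar.

no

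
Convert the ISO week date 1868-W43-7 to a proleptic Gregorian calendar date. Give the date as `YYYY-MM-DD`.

1868-10-25

ISO week 1 of 1868 is the week containing the first Thursday of 1868.
Week 43, day 7 (Sunday) lands on 1868-10-25.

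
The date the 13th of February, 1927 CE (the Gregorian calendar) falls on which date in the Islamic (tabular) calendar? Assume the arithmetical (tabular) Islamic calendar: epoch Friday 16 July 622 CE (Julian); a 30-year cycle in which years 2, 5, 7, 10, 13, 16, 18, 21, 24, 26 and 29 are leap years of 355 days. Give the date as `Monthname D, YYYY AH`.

Sha'ban 10, 1345 AH

Julian Day Number of the source date = 2424925.
Converting JDN 2424925 to the tabular Islamic calendar gives 10 Sha'ban 1345 AH.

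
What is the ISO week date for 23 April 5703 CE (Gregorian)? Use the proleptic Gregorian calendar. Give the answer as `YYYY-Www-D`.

5703-W17-1

The weekday is Monday (ISO weekday 1).
That Monday belongs to ISO week 17 of ISO year 5703.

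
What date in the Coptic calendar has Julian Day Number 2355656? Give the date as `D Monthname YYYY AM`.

14 Paoni 1453 AM

The Gregorian equivalent of JDN 2355656 is 19 June 1737.
In the Coptic calendar that day is 14 Paoni 1453 AM.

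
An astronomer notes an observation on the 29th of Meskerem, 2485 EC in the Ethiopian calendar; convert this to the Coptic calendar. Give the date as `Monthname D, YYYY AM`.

Both dates share Julian Day Number 2631530; in the Coptic calendar that is 29 Thout 2209 AM.

Thout 29, 2209 AM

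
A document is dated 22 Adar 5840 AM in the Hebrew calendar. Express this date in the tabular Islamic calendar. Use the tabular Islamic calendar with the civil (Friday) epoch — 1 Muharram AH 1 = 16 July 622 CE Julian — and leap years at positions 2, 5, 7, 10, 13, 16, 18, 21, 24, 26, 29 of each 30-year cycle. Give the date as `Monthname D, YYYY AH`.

Jumada al-Awwal 21, 1503 AH

The source date corresponds to 13 March 2080 in the Gregorian calendar (JDN 2480837).
That day falls on 21 Jumada al-Awwal 1503 AH in the tabular Islamic calendar.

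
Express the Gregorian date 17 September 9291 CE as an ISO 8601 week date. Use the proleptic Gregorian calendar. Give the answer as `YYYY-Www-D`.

9291-W38-1

The weekday is Monday (ISO weekday 1).
That Monday belongs to ISO week 38 of ISO year 9291.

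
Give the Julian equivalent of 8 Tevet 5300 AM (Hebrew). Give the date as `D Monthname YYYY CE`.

Julian Day Number of the source date = 2283530.
Converting JDN 2283530 to the Julian calendar gives 19 December 1539 CE.

19 December 1539 CE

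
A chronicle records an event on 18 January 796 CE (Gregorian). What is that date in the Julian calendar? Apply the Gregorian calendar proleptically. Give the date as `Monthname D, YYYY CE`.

The Julian–Gregorian offset here is 4 days (Julian trailing).
18 January 796 Gregorian − 4 days → 14 January 796 Julian.

January 14, 796 CE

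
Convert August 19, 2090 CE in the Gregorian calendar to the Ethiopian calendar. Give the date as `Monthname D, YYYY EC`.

Both dates share Julian Day Number 2484648; in the Ethiopian calendar that is 13 Nehase 2082 EC.

Nehase 13, 2082 EC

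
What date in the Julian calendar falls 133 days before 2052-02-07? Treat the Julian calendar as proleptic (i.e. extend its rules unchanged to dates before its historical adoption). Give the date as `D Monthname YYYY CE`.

The starting date is JDN 2470588; 2470588 − 133 = 2470455.
JDN 2470455 corresponds to 27 September 2051 CE.

27 September 2051 CE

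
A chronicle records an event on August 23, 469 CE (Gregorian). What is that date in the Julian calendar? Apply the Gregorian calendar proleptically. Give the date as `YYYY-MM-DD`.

0469-08-22

At this point the Julian calendar is 1 day behind the Gregorian.
23 August 469 Gregorian − 1 day → 22 August 469 Julian.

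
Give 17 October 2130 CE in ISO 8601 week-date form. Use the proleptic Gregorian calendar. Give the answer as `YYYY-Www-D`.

The weekday is Tuesday (ISO weekday 2).
That Tuesday belongs to ISO week 42 of ISO year 2130.

2130-W42-2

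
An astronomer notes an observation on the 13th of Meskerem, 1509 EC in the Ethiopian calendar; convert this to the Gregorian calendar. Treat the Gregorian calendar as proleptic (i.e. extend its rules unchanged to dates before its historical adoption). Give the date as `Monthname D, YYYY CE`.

September 20, 1516 CE

Both dates share Julian Day Number 2275030; in the Gregorian calendar that is 20 September 1516 CE.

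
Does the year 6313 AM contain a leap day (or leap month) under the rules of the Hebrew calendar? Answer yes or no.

Hebrew year 6313 is year 5 of its 19-year Metonic cycle; leap years are at positions 3, 6, 8, 11, 14, 17, 19, so it is a common year (12 months).

no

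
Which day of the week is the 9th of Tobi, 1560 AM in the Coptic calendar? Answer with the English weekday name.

Wednesday

This is JDN 2394583 (17 January 1844 Gregorian).
2394583 ≡ 2 (mod 7); counting from Monday = 0 gives Wednesday.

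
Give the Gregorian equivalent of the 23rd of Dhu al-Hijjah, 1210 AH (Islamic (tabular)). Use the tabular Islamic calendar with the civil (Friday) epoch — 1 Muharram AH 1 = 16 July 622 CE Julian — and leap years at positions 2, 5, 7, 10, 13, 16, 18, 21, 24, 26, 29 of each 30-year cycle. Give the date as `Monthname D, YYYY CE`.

Julian Day Number of the source date = 2377216.
Converting JDN 2377216 to the Gregorian calendar gives 29 June 1796 CE.

June 29, 1796 CE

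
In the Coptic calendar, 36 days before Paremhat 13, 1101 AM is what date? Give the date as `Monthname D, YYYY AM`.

The starting date is JDN 2226997; 2226997 − 36 = 2226961.
JDN 2226961 corresponds to Meshir 7, 1101 AM.

Meshir 7, 1101 AM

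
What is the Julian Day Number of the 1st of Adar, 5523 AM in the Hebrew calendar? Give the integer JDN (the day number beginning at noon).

2365027

Equivalently 14 February 1763 (Gregorian).
JDN 2299161 is 15 October 1582 CE (Gregorian); the target day is +65866 days from there, so JDN = 2365027.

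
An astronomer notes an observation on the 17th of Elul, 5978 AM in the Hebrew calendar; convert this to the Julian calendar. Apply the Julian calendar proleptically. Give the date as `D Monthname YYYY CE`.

The source date corresponds to 8 September 2218 in the Gregorian calendar (JDN 2531418).
That day falls on 24 August 2218 CE in the Julian calendar.

24 August 2218 CE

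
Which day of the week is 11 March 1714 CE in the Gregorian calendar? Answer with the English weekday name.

Sunday

2347155 ≡ 6 (mod 7); counting from Monday = 0 gives Sunday.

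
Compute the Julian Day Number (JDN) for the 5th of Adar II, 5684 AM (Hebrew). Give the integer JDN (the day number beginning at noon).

In the Gregorian calendar the same day is 11 March 1924.
JDN 2299161 is 15 October 1582 CE (Gregorian); the target day is +124695 days from there, so JDN = 2423856.

2423856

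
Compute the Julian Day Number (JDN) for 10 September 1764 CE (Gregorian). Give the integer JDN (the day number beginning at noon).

JDN 2299161 is 15 October 1582 CE (Gregorian); the target day is +66440 days from there, so JDN = 2365601.

2365601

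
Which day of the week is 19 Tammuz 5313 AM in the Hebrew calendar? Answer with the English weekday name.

Saturday

In the proleptic Gregorian calendar this is 11 July 1553 (JDN 2288473).
2288473 ≡ 5 (mod 7); counting from Monday = 0 gives Saturday.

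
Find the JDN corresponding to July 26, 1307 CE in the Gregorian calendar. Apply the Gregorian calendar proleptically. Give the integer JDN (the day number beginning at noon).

2198638

JDN 2451545 is 1 January 2000 CE (Gregorian); the target day is −252907 days from there, so JDN = 2198638.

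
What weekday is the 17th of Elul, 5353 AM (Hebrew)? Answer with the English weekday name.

Tuesday

This is JDN 2303148 (14 September 1593 Gregorian).
JDN 2303148 mod 7 = 1, and JDN 0 was a Monday, so this is a Tuesday.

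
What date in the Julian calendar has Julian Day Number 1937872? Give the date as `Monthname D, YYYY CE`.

JDN 1937872 is 11 August 593 in the proleptic Gregorian calendar.
In the Julian calendar that day is August 9, 593 CE.

August 9, 593 CE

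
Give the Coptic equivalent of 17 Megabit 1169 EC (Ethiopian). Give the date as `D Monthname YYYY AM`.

17 Paremhat 893 AM

Julian Day Number of the source date = 2151029.
Converting JDN 2151029 to the Coptic calendar gives 17 Paremhat 893 AM.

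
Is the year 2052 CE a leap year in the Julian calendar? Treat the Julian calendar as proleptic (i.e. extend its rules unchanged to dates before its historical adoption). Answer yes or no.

2052 mod 4 = 0, so it is a leap year in the Julian calendar.

yes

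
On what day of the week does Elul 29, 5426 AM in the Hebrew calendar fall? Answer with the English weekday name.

Wednesday

In the Gregorian calendar this is 29 September 1666 (JDN 2329826).
Since JDN mod 7 = 2 (0 = Monday), the day is Wednesday.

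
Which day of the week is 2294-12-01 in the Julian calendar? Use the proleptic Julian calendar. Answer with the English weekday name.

Equivalently 16 December 2294 Gregorian, JDN 2559276.
JDN 2559276 mod 7 = 6, and JDN 0 was a Monday, so this is a Sunday.

Sunday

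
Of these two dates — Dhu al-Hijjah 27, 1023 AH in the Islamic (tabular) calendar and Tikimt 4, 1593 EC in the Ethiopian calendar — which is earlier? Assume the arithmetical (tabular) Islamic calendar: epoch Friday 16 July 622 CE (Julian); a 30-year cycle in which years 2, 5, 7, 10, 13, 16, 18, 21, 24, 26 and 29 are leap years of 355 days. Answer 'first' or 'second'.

second

The two dates have Julian Day Numbers 2310954 and 2305732 respectively.
Since 2305732 < 2310954, the second date comes first.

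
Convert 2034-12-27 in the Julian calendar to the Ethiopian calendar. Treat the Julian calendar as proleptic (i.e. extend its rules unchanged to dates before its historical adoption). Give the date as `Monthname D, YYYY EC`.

Tir 1, 2027 EC

Both dates share Julian Day Number 2464337; in the Ethiopian calendar that is 1 Tir 2027 EC.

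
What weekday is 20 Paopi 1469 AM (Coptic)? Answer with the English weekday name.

Saturday

This is JDN 2361266 (28 October 1752 Gregorian).
2361266 ≡ 5 (mod 7); counting from Monday = 0 gives Saturday.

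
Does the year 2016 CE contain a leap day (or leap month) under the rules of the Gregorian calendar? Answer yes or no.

yes

2016 is divisible by 4 and not by 100, so it is a leap year.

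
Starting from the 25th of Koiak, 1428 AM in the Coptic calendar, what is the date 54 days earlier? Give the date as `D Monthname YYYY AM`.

JDN of the 25th of Koiak, 1428 AM = 2346356.
2346356 − 54 = 2346302.
JDN 2346302 in the Coptic calendar is 1 Hathor 1428 AM.

1 Hathor 1428 AM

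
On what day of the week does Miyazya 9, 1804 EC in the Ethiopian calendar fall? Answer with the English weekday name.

In the Gregorian calendar this is 16 April 1812 (JDN 2382985).
JDN 2382985 mod 7 = 3, and JDN 0 was a Monday, so this is a Thursday.

Thursday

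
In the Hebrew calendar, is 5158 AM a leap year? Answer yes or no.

Hebrew year 5158 is year 9 of its 19-year Metonic cycle; leap years are at positions 3, 6, 8, 11, 14, 17, 19, so it is a common year (12 months).

no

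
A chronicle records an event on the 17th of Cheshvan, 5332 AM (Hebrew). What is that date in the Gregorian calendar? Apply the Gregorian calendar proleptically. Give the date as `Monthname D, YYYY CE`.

November 15, 1571 CE

Julian Day Number of the source date = 2295174.
Converting JDN 2295174 to the Gregorian calendar gives 15 November 1571 CE.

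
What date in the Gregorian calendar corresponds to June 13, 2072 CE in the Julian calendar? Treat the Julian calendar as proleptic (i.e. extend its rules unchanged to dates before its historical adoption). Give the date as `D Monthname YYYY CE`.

26 June 2072 CE

For dates in this range the Gregorian date is 13 days ahead of the Julian.
13 June 2072 Julian + 13 days → 26 June 2072 Gregorian.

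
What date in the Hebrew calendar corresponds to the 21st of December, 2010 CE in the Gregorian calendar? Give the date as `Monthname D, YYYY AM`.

Tevet 14, 5771 AM

Julian Day Number of the source date = 2455552.
Converting JDN 2455552 to the Hebrew calendar gives 14 Tevet 5771 AM.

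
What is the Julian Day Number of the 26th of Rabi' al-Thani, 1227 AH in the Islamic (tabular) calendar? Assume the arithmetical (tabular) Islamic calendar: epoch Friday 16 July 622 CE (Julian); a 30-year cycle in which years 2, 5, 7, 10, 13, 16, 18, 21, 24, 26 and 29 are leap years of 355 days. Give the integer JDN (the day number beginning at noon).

In the Gregorian calendar the same day is 9 May 1812.
JDN 2400001 is 17 November 1858 CE (Gregorian), MJD 0; the target day is −16993 days from there, so JDN = 2383008.

2383008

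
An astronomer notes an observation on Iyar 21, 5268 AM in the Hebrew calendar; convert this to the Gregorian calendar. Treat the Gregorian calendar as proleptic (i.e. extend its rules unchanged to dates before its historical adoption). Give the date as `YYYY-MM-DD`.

Julian Day Number of the source date = 2271966.
Converting JDN 2271966 to the Gregorian calendar gives 1 May 1508 CE.

1508-05-01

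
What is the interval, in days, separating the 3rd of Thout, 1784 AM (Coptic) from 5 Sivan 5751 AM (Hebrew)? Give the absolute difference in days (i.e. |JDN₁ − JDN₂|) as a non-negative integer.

JDN of the first date = 2476273.
JDN of the second date = 2448395.
|2448395 − 2476273| = 27878.

27878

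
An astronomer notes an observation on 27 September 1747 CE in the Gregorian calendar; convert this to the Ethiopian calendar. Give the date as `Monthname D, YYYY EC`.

Both dates share Julian Day Number 2359408; in the Ethiopian calendar that is 18 Meskerem 1740 EC.

Meskerem 18, 1740 EC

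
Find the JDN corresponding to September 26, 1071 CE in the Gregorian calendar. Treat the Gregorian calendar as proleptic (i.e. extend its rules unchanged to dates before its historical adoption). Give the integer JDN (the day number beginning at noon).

2112503

JDN 2299161 is 15 October 1582 CE (Gregorian); the target day is −186658 days from there, so JDN = 2112503.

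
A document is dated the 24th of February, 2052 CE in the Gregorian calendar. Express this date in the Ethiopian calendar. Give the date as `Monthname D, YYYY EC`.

Yekatit 16, 2044 EC

Both dates share Julian Day Number 2470592; in the Ethiopian calendar that is 16 Yekatit 2044 EC.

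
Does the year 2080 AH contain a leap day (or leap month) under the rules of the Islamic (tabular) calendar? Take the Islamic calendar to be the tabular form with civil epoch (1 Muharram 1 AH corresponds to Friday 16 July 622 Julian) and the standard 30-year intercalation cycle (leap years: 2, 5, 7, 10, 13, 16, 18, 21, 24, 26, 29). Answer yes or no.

yes

Year 2080 AH is year 10 of its 30-year cycle; leap positions are 2, 5, 7, 10, 13, 16, 18, 21, 24, 26, 29, so it is a leap year (355 days).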